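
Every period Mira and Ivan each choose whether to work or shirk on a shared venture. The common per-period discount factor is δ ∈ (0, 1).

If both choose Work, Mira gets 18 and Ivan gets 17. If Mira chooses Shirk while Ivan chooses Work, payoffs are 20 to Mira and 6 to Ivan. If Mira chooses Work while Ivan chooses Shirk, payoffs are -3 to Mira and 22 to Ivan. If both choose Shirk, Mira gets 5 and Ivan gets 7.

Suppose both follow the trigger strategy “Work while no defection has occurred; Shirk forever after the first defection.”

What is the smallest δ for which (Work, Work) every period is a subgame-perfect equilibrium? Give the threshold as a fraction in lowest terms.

1/3

Mira's threshold: (20−18)/(20−5) = 2/15.
Ivan's threshold: (22−17)/(22−7) = 1/3.
2/15 < 1/3, so Ivan binds and δ* = 1/3.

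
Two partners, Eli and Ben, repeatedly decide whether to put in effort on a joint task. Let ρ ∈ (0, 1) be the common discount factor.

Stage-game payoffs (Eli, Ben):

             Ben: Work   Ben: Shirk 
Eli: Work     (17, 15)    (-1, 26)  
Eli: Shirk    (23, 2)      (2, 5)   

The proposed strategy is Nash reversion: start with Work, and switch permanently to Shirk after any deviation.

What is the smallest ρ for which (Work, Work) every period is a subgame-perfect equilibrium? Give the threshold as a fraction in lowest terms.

11/21

Eli: cooperation gives 17 each period; deviation gives 23 once then 2 forever.
  17/(1−ρ) ≥ 23 + 2ρ/(1−ρ) ⇒ ρ ≥ 6/21 = 2/7.
Ben: cooperation gives 15 each period; deviation gives 26 once then 5 forever.
  ρ ≥ 11/21.
Both must hold, so the binding constraint is Ben's: ρ ≥ 11/21.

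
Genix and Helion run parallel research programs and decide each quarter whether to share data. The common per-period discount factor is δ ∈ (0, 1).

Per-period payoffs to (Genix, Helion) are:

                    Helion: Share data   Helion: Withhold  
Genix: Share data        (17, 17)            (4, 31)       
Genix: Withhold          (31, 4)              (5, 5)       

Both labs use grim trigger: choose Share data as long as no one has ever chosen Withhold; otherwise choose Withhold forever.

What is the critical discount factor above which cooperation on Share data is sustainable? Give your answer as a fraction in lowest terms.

7/13

Cooperation forever yields 17 each period: 17/(1−δ).
Deviating yields 31 once, then 5 forever: 31 + 5δ/(1−δ).
No profitable deviation requires 17/(1−δ) ≥ 31 + 5δ/(1−δ).
Multiplying by (1−δ): 17 ≥ 31(1−δ) + 5δ = 31 − 26δ.
So 26δ ≥ 14, i.e. δ ≥ 14/26 = 7/13.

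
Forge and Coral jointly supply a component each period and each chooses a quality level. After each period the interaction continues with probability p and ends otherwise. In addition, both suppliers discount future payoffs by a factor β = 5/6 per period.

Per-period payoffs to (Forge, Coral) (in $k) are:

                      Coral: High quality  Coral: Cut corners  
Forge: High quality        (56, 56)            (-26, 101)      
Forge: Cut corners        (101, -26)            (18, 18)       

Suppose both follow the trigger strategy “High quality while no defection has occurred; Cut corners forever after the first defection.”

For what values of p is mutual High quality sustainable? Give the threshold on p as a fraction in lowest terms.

With continuation probability p and discount β, the effective per-period discount factor is βp.
Grim-trigger IC: βp ≥ (101−56)/(101−18) = 45/83.
So p ≥ (45/83)/(5/6) = 54/83.

54/83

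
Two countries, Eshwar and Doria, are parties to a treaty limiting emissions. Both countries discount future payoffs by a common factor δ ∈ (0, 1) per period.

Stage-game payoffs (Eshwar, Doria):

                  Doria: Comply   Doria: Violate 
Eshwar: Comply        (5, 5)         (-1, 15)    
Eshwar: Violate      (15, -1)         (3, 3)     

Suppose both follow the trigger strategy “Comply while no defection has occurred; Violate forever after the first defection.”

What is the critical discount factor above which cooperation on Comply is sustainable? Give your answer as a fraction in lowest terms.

Under grim trigger the critical discount factor is (T−C)/(T−P) with T = 15, C = 5, P = 3.
δ* = (15−5)/(15−3) = 10/12 = 5/6.

5/6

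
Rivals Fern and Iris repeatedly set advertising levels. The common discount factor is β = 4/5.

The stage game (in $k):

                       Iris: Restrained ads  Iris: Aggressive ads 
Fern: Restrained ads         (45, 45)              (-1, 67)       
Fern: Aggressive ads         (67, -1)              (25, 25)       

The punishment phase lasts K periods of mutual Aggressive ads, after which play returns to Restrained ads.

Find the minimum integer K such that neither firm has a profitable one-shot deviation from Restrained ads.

2

Need Σ_{k=1}^{K} β^k ≥ (67−45)/(45−25) = 1.1000 at β = 4/5.
At K = 1 the sum is 0.8000 < 1.1000; at K = 2 it is 1.4400 ≥ 1.1000.
So the minimum punishment length is K = 2.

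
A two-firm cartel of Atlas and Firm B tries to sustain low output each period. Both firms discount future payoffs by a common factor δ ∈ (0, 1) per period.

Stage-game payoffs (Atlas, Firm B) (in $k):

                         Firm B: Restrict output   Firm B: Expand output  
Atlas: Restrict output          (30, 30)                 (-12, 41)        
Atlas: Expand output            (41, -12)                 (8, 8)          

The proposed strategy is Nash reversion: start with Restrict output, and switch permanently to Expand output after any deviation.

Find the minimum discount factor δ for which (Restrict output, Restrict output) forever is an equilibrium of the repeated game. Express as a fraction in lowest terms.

30/(1−δ) ≥ 41 + 8δ/(1−δ)
30 ≥ 41 − 33δ
δ ≥ 11/33 = 1/3.

1/3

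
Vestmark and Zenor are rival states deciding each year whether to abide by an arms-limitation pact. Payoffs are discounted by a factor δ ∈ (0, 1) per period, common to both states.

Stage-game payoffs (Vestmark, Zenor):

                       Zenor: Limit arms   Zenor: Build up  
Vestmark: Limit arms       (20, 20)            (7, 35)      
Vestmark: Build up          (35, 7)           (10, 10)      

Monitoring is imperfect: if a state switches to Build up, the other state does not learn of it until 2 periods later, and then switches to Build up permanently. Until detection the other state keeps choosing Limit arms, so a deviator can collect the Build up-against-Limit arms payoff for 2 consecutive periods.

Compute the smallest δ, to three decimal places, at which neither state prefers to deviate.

0.775

Deviating for the 2 undetected periods gains 35−20 = 15 per period over cooperation, then loses 20−10 = 10 per period forever once punishment starts.
Gain: 15(1 + δ + … + δ^1); loss: 10·δ^2/(1−δ).
No profitable deviation ⇔ 15(1−δ^2) ≤ 10·δ^2, i.e. δ^2 ≥ 15/(15+10) = 3/5.
Hence δ ≥ (3/5)^(1/2) ≈ 0.775.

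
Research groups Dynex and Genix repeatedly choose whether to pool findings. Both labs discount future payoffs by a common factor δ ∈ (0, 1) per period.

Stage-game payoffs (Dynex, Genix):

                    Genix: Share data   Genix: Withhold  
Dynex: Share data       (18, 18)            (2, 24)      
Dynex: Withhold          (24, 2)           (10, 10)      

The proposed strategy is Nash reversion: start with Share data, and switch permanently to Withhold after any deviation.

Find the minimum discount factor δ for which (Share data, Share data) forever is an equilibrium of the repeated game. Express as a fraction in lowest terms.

3/7

Under grim trigger the critical discount factor is (T−C)/(T−P) with T = 24, C = 18, P = 10.
δ* = (24−18)/(24−10) = 6/14 = 3/7.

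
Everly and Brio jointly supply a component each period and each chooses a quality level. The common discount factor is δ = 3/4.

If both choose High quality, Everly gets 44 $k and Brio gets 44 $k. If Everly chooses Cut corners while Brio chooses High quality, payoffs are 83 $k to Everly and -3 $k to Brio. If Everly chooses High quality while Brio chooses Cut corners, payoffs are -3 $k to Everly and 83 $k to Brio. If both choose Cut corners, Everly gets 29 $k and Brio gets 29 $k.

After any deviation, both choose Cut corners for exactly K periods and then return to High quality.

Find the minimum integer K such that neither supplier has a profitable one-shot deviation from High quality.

8

IC: δ(1−δ^K)/(1−δ) ≥ (83−44)/(44−29) = 13/5.
With δ = 3/4: need 1 − δ^K ≥ 13/5·(1−3/4)/(3/4), i.e. δ^K ≤ 0.1333.
Since (3/4)^7 = 0.1335 and (3/4)^8 = 0.1001, the smallest such K is 8.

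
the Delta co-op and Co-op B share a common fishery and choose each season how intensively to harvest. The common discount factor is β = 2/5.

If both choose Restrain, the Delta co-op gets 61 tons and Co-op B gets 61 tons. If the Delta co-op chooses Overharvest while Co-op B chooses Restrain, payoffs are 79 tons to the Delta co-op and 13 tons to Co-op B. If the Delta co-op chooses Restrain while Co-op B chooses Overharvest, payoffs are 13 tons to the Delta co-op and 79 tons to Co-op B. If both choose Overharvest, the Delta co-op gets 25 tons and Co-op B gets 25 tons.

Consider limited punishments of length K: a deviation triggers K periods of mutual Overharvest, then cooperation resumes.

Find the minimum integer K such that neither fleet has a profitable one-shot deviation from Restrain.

2

No profitable deviation requires (61−25)(β+…+β^K) ≥ 79−61, i.e. β+…+β^K ≥ 1/2 ≈ 0.5000.
With β = 2/5, the partial sums are K=1: 0.4000, K=2: 0.5600.
K = 2 is the first length at which the sum reaches 0.5000.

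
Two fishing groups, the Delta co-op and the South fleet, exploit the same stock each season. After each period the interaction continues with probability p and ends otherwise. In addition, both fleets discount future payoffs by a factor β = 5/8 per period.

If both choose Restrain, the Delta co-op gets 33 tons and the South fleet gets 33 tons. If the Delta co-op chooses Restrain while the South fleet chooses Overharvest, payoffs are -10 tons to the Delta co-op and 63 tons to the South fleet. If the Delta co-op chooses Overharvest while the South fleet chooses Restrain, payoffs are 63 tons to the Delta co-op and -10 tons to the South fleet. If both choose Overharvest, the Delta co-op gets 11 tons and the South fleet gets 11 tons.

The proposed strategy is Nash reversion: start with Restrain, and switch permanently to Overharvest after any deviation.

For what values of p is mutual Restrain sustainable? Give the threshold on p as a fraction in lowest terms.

With continuation probability p and discount β, the effective per-period discount factor is βp.
Grim-trigger IC: βp ≥ (63−33)/(63−11) = 15/26.
So p ≥ (15/26)/(5/8) = 12/13.

12/13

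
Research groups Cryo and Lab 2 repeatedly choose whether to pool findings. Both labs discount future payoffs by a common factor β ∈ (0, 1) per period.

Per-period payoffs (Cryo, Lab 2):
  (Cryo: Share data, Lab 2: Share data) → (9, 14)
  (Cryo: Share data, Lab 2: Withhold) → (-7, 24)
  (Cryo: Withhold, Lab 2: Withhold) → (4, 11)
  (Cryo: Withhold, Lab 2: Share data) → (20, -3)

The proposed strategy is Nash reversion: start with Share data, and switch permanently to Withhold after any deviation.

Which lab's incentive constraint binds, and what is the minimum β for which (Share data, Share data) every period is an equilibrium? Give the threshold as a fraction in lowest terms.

Lab 2; β ≥ 10/13

For Cryo: deviation gain 20−9 = 11, per-period punishment loss 9−4 = 5. IC gives β ≥ 11/16.
For Lab 2: gain 10, loss 3 per period, so β ≥ 10/13.
The tighter constraint is Lab 2's, so cooperation needs β ≥ 10/13.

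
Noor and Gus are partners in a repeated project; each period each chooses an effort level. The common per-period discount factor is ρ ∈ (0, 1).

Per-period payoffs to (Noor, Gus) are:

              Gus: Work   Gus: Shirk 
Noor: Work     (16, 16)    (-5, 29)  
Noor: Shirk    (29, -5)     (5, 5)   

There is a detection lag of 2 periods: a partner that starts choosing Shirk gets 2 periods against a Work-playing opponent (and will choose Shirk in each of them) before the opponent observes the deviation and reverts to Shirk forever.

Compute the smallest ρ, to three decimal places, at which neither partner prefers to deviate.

0.736

A deviator earns 29 for 2 periods, then 5 forever; cooperating earns 16 forever. Multiplying the IC by (1−ρ):
16 ≥ 29(1−ρ^2) + 5ρ^2, so 24·ρ^2 ≥ 13 and ρ^2 ≥ 13/24.
ρ ≥ (13/24)^(1/2) ≈ 0.736.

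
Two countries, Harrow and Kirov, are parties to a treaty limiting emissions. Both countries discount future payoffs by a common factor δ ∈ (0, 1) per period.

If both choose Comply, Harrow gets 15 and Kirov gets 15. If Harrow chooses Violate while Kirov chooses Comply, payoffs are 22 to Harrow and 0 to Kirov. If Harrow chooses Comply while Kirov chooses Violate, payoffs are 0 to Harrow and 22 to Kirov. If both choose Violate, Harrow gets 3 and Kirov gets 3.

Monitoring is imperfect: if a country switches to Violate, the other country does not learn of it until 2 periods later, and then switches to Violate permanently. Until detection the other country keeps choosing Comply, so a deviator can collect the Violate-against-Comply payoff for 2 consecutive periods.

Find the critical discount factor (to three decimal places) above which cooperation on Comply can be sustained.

0.607

A deviator earns 22 for 2 periods, then 3 forever; cooperating earns 15 forever. Multiplying the IC by (1−δ):
15 ≥ 22(1−δ^2) + 3δ^2, so 19·δ^2 ≥ 7 and δ^2 ≥ 7/19.
δ ≥ (7/19)^(1/2) ≈ 0.607.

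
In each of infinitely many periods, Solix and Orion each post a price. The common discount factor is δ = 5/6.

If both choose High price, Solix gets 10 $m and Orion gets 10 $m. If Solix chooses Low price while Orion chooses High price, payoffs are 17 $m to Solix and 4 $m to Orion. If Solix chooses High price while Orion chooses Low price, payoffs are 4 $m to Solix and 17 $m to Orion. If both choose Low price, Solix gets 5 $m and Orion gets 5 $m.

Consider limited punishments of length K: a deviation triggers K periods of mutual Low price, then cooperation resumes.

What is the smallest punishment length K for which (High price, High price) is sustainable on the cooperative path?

2

Need Σ_{k=1}^{K} δ^k ≥ (17−10)/(10−5) = 1.4000 at δ = 5/6.
At K = 1 the sum is 0.8333 < 1.4000; at K = 2 it is 1.5278 ≥ 1.4000.
So the minimum punishment length is K = 2.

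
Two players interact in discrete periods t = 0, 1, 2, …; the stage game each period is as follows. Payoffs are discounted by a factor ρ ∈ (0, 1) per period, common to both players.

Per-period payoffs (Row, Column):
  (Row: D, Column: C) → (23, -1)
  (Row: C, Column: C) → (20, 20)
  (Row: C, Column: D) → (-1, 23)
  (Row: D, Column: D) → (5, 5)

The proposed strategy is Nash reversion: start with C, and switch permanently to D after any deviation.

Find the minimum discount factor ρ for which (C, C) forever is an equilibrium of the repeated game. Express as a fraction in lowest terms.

1/6

One-period gain from deviating is 23 − 20 = 3. The loss is 20 − 5 = 15 in every subsequent period, with present value 15·ρ/(1−ρ).
Deviation is unprofitable when 15·ρ/(1−ρ) ≥ 3, i.e. ρ/(1−ρ) ≥ 1/5.
Equivalently ρ ≥ 3/(3+15) = 1/6.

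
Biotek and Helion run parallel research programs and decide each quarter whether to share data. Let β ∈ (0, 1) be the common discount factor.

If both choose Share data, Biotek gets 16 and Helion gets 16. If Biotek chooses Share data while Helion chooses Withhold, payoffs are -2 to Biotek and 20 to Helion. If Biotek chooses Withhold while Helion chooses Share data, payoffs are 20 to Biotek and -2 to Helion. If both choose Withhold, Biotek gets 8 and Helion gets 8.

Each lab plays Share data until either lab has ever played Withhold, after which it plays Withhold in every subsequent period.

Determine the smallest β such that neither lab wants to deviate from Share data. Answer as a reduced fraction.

1/3

16/(1−β) ≥ 20 + 8β/(1−β)
16 ≥ 20 − 12β
β ≥ 4/12 = 1/3.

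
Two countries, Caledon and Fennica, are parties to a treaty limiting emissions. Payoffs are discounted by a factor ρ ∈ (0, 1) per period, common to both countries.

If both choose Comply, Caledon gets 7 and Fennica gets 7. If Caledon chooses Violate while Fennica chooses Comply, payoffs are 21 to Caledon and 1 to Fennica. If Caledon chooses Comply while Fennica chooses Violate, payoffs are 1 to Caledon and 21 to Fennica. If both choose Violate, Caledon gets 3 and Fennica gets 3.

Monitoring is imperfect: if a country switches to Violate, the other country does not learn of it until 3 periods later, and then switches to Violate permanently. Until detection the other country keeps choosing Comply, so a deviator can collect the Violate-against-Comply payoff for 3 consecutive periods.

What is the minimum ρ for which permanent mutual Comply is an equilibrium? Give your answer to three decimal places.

0.920

A deviator earns 21 for 3 periods, then 3 forever; cooperating earns 7 forever. Multiplying the IC by (1−ρ):
7 ≥ 21(1−ρ^3) + 3ρ^3, so 18·ρ^3 ≥ 14 and ρ^3 ≥ 7/9.
ρ ≥ (7/9)^(1/3) ≈ 0.920.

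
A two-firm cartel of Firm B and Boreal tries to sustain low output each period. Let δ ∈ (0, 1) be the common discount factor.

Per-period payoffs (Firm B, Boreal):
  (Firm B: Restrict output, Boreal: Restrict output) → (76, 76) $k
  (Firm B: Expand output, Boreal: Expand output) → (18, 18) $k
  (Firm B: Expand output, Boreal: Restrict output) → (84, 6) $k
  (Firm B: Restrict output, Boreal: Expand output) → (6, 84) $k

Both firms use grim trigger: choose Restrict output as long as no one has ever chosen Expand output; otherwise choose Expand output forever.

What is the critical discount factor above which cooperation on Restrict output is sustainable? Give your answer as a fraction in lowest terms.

Cooperation forever yields 76 each period: 76/(1−δ).
Deviating yields 84 once, then 18 forever: 84 + 18δ/(1−δ).
No profitable deviation requires 76/(1−δ) ≥ 84 + 18δ/(1−δ).
Multiplying by (1−δ): 76 ≥ 84(1−δ) + 18δ = 84 − 66δ.
So 66δ ≥ 8, i.e. δ ≥ 8/66 = 4/33.

4/33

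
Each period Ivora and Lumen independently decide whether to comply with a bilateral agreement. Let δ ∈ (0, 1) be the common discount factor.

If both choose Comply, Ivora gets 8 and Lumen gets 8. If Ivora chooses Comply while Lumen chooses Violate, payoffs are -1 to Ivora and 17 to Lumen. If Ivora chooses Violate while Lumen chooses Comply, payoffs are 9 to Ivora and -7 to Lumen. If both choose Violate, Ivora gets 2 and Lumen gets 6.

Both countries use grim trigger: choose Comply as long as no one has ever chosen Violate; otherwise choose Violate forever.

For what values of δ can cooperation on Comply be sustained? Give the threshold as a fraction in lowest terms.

9/11

For Ivora: deviation gain 9−8 = 1, per-period punishment loss 8−2 = 6. IC gives δ ≥ 1/7.
For Lumen: gain 9, loss 2 per period, so δ ≥ 9/11.
The tighter constraint is Lumen's, so cooperation needs δ ≥ 9/11.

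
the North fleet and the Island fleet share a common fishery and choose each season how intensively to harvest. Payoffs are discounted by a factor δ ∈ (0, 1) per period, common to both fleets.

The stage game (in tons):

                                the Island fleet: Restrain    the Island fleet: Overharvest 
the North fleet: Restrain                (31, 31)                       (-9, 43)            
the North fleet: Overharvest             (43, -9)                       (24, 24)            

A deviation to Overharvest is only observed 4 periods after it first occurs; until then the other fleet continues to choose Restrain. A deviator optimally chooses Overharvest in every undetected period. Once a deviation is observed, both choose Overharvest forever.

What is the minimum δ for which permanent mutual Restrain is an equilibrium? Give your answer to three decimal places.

Deviating for the 4 undetected periods gains 43−31 = 12 per period over cooperation, then loses 31−24 = 7 per period forever once punishment starts.
Gain: 12(1 + δ + … + δ^3); loss: 7·δ^4/(1−δ).
No profitable deviation ⇔ 12(1−δ^4) ≤ 7·δ^4, i.e. δ^4 ≥ 12/(12+7) = 12/19.
Hence δ ≥ (12/19)^(1/4) ≈ 0.891.

0.891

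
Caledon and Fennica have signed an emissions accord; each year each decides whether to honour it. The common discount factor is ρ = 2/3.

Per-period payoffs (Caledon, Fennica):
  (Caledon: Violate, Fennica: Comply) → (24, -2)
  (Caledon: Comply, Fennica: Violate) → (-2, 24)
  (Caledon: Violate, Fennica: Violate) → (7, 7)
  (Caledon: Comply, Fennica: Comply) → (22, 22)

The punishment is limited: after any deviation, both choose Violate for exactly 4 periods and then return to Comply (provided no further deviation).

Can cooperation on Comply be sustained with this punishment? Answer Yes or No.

Yes

A one-shot deviation gives 24 now, then 7 for 4 periods, then back to 22.
Gain from deviating: (24−22) today; loss: (22−7) in each of the next 4 periods.
No-deviation condition: (22−7)(ρ+…+ρ^4) ≥ 24−22, i.e. ρ+…+ρ^4 ≥ 2/15.
At ρ = 2/3: ρ+…+ρ^4 = 1.6049 ≥ 0.1333.
So cooperation is sustainable.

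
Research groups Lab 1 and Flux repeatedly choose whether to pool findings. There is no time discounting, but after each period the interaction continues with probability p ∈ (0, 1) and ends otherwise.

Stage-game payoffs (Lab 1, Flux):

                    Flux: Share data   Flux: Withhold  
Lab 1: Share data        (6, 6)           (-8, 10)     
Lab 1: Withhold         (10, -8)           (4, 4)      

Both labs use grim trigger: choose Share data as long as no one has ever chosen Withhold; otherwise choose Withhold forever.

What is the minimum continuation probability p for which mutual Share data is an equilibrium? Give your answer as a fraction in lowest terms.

2/3

Expected cooperation value is 6 + p·6 + p²·6 + … = 6/(1−p); deviation gives 10 + p·4/(1−p).
6 ≥ 10(1−p) + 4p ⇒ 6p ≥ 4 ⇒ p ≥ 4/6 = 2/3.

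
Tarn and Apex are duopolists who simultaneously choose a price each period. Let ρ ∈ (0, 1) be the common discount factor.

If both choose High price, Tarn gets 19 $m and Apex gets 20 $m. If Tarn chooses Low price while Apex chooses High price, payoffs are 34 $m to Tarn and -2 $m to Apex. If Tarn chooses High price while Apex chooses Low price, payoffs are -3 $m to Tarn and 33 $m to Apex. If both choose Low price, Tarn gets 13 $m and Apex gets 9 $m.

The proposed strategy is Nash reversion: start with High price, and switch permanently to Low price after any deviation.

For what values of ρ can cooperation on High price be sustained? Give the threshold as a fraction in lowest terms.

Tarn's threshold: (34−19)/(34−13) = 5/7.
Apex's threshold: (33−20)/(33−9) = 13/24.
5/7 > 13/24, so Tarn binds and ρ* = 5/7.

5/7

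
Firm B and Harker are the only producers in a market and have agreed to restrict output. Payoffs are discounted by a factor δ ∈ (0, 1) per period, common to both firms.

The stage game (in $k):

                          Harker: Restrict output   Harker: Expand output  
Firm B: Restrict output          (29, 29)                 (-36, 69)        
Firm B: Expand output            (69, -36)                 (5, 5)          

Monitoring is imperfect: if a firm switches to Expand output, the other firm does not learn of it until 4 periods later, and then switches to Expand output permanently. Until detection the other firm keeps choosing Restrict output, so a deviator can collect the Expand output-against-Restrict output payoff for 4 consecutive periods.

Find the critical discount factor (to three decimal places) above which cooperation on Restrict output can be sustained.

The best deviation is to choose Expand output for all 4 undetected periods, earning 69 each, then 5 forever once detected.
Deviation value: 69(1−δ^4)/(1−δ) + 5δ^4/(1−δ); cooperation value: 29/(1−δ).
IC: 29 ≥ 69(1−δ^4) + 5δ^4 = 69 − 64δ^4.
So δ^4 ≥ 40/64 = 5/8, giving δ ≥ (5/8)^(1/4) ≈ 0.889.

0.889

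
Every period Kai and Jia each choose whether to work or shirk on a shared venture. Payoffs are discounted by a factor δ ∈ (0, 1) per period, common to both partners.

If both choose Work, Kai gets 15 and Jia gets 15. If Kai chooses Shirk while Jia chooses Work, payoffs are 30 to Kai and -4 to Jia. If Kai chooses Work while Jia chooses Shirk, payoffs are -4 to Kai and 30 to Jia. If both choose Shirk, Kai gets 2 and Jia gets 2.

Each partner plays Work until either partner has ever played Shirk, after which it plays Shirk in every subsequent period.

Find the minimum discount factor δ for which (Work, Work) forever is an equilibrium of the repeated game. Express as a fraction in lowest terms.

Cooperation forever yields 15 each period: 15/(1−δ).
Deviating yields 30 once, then 2 forever: 30 + 2δ/(1−δ).
No profitable deviation requires 15/(1−δ) ≥ 30 + 2δ/(1−δ).
Multiplying by (1−δ): 15 ≥ 30(1−δ) + 2δ = 30 − 28δ.
So 28δ ≥ 15, i.e. δ ≥ 15/28.

15/28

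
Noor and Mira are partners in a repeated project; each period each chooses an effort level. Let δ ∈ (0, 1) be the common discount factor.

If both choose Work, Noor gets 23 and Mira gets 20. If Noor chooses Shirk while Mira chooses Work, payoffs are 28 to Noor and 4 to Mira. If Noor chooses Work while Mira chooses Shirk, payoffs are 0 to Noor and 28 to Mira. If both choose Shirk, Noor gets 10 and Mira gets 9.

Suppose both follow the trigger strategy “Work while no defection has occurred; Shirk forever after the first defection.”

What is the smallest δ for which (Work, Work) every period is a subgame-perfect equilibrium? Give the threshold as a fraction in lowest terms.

8/19

Noor's threshold: (28−23)/(28−10) = 5/18.
Mira's threshold: (28−20)/(28−9) = 8/19.
5/18 < 8/19, so Mira binds and δ* = 8/19.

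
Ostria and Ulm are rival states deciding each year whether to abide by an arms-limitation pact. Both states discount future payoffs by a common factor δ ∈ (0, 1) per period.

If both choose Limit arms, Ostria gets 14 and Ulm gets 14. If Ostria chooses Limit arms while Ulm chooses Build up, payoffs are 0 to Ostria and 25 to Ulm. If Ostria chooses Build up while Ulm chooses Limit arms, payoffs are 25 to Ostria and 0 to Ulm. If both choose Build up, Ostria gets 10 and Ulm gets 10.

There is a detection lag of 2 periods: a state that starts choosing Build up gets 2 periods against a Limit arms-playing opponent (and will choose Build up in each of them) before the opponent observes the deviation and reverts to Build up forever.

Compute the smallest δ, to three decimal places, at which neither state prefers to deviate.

Deviating for the 2 undetected periods gains 25−14 = 11 per period over cooperation, then loses 14−10 = 4 per period forever once punishment starts.
Gain: 11(1 + δ + … + δ^1); loss: 4·δ^2/(1−δ).
No profitable deviation ⇔ 11(1−δ^2) ≤ 4·δ^2, i.e. δ^2 ≥ 11/(11+4) = 11/15.
Hence δ ≥ (11/15)^(1/2) ≈ 0.856.

0.856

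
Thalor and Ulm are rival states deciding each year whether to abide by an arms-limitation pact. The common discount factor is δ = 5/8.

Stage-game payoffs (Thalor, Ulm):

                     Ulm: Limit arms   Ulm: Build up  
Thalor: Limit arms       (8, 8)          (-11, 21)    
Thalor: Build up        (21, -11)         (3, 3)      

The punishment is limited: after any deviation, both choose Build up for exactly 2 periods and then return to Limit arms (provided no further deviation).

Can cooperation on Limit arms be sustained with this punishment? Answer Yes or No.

No

A one-shot deviation gives 21 now, then 3 for 2 periods, then back to 8.
Gain from deviating: (21−8) today; loss: (8−3) in each of the next 2 periods.
No-deviation condition: (8−3)(δ+…+δ^2) ≥ 21−8, i.e. δ+…+δ^2 ≥ 13/5.
At δ = 5/8: δ+…+δ^2 = 1.0156 < 2.6000.
So cooperation is not sustainable.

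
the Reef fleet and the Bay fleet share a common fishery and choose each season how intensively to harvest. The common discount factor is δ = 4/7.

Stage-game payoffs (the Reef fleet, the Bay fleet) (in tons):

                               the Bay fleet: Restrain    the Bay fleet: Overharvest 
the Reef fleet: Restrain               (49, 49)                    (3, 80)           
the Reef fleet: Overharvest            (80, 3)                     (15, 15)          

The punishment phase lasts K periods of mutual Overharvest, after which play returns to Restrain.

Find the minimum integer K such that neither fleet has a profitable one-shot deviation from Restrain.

IC: δ(1−δ^K)/(1−δ) ≥ (80−49)/(49−15) = 31/34.
With δ = 4/7: need 1 − δ^K ≥ 31/34·(1−4/7)/(4/7), i.e. δ^K ≤ 0.3162.
Since (4/7)^2 = 0.3265 and (4/7)^3 = 0.1866, the smallest such K is 3.

3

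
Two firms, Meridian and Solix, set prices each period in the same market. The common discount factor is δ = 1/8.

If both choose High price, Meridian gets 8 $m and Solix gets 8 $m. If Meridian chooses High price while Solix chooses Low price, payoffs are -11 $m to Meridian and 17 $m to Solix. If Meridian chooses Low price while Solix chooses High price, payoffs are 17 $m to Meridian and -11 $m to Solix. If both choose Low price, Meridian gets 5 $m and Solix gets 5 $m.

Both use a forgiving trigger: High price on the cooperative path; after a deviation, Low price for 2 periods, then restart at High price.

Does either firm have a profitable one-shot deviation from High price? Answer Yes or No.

Yes

IC: δ+…+δ^2 ≥ (17−8)/(8−5) = 3.
At δ = 1/8: partial sum = 0.1406 < 3.0000. Cooperation not sustainable.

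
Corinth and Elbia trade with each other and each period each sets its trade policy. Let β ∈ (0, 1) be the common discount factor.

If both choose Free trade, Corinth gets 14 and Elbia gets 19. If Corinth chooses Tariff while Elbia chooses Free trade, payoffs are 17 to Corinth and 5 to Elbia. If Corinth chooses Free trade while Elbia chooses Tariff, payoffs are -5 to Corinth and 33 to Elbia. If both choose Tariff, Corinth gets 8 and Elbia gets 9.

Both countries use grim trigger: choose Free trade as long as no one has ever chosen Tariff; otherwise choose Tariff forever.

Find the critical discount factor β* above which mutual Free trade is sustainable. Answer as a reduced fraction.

7/12

Corinth: cooperation gives 14 each period; deviation gives 17 once then 8 forever.
  14/(1−β) ≥ 17 + 8β/(1−β) ⇒ β ≥ 3/9 = 1/3.
Elbia: cooperation gives 19 each period; deviation gives 33 once then 9 forever.
  β ≥ 14/24 = 7/12.
Both must hold, so the binding constraint is Elbia's: β ≥ 7/12.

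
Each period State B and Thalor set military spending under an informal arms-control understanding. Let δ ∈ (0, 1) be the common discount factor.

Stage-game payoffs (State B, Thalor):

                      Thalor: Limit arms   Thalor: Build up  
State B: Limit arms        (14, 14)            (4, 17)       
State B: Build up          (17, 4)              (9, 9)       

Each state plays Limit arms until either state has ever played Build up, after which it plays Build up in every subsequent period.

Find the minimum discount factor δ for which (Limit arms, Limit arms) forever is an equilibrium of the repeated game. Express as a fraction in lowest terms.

3/8

Under grim trigger the critical discount factor is (T−C)/(T−P) with T = 17, C = 14, P = 9.
δ* = (17−14)/(17−9) = 3/8.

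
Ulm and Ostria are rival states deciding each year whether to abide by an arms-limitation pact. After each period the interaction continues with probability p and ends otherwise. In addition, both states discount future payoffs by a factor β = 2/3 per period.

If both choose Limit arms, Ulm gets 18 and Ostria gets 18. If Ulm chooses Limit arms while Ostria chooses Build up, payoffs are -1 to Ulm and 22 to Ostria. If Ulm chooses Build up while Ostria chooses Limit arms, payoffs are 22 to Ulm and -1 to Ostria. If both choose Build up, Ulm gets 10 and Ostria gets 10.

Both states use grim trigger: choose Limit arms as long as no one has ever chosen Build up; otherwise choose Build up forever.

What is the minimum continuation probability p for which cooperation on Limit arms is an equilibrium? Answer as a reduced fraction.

Expected continuation weight on next period's payoff is β·p = 2/3·p, which plays the role of the discount factor.
Cooperation requires 2/3·p ≥ (22−18)/(22−10) = 1/3, hence p ≥ 1/2.

1/2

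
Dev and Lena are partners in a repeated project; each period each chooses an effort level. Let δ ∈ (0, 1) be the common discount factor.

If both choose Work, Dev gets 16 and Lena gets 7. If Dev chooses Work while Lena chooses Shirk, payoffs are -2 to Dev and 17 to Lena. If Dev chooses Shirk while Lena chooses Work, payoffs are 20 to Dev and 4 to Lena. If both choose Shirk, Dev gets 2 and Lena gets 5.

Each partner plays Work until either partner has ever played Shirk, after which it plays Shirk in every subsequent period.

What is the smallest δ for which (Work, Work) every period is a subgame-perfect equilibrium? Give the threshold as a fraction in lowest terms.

5/6

For Dev: deviation gain 20−16 = 4, per-period punishment loss 16−2 = 14. IC gives δ ≥ 4/18 = 2/9.
For Lena: gain 10, loss 2 per period, so δ ≥ 10/12 = 5/6.
The tighter constraint is Lena's, so cooperation needs δ ≥ 5/6.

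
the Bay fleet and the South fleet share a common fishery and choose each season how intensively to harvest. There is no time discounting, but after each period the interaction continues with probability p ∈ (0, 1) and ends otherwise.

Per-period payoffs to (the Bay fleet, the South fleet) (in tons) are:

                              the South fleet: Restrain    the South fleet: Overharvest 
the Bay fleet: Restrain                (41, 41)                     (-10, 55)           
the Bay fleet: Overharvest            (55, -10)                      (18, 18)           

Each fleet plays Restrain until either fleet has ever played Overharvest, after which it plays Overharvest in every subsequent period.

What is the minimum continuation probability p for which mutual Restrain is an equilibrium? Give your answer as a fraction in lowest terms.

With no time discounting, the continuation probability p plays the role of the discount factor.
Grim-trigger IC: 41/(1−p) ≥ 55 + 18p/(1−p) ⇒ p ≥ (55−41)/(55−18) = 14/37.

14/37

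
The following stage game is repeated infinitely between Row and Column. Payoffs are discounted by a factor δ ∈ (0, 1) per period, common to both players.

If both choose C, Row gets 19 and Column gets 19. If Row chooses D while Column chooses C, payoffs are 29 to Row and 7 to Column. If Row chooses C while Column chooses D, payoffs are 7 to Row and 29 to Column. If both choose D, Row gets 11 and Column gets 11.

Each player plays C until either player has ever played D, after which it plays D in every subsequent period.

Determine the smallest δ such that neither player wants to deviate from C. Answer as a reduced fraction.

5/9

Under grim trigger the critical discount factor is (T−C)/(T−P) with T = 29, C = 19, P = 11.
δ* = (29−19)/(29−11) = 10/18 = 5/9.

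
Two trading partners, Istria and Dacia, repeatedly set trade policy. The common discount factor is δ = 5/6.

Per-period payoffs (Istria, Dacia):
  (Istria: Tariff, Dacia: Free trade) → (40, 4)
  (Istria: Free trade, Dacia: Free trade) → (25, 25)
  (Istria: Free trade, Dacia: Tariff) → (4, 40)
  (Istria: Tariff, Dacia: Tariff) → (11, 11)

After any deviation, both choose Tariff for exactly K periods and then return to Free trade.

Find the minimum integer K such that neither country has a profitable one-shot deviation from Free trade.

Need Σ_{k=1}^{K} δ^k ≥ (40−25)/(25−11) = 1.0714 at δ = 5/6.
At K = 1 the sum is 0.8333 < 1.0714; at K = 2 it is 1.5278 ≥ 1.0714.
So the minimum punishment length is K = 2.

2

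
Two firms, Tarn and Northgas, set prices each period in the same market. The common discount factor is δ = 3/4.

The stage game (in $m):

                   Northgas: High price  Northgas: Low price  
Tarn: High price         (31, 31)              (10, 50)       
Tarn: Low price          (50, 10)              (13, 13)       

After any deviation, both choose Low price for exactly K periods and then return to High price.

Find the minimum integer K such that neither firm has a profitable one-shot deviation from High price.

IC: δ(1−δ^K)/(1−δ) ≥ (50−31)/(31−13) = 19/18.
With δ = 3/4: need 1 − δ^K ≥ 19/18·(1−3/4)/(3/4), i.e. δ^K ≤ 0.6481.
Since (3/4)^1 = 0.7500 and (3/4)^2 = 0.5625, the smallest such K is 2.

2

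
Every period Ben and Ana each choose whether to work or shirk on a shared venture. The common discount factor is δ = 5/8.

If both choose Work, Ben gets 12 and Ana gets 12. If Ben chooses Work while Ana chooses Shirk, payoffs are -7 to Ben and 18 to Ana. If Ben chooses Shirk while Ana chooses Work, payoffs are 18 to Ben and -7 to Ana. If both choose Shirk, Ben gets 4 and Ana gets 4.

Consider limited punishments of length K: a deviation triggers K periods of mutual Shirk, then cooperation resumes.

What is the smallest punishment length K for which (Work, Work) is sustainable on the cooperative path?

2

No profitable deviation requires (12−4)(δ+…+δ^K) ≥ 18−12, i.e. δ+…+δ^K ≥ 3/4 ≈ 0.7500.
With δ = 5/8, the partial sums are K=1: 0.6250, K=2: 1.0156.
K = 2 is the first length at which the sum reaches 0.7500.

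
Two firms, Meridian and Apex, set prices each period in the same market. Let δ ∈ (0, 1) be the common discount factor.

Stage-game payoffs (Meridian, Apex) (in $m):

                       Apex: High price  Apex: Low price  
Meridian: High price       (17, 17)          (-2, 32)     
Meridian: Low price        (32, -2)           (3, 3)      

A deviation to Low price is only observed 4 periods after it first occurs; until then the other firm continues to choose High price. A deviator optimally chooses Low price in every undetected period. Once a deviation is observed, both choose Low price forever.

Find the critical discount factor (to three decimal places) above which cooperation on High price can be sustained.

0.848

The best deviation is to choose Low price for all 4 undetected periods, earning 32 each, then 3 forever once detected.
Deviation value: 32(1−δ^4)/(1−δ) + 3δ^4/(1−δ); cooperation value: 17/(1−δ).
IC: 17 ≥ 32(1−δ^4) + 3δ^4 = 32 − 29δ^4.
So δ^4 ≥ 15/29, giving δ ≥ (15/29)^(1/4) ≈ 0.848.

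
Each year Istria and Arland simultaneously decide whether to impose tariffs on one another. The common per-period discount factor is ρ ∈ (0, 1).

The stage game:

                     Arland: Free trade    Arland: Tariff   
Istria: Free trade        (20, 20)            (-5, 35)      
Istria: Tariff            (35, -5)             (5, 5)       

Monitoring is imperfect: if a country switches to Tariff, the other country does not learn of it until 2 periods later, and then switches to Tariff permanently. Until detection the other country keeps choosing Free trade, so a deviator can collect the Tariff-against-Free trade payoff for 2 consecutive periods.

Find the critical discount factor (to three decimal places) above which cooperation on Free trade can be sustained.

Deviating for the 2 undetected periods gains 35−20 = 15 per period over cooperation, then loses 20−5 = 15 per period forever once punishment starts.
Gain: 15(1 + ρ + … + ρ^1); loss: 15·ρ^2/(1−ρ).
No profitable deviation ⇔ 15(1−ρ^2) ≤ 15·ρ^2, i.e. ρ^2 ≥ 15/(15+15) = 1/2.
Hence ρ ≥ (1/2)^(1/2) ≈ 0.707.

0.707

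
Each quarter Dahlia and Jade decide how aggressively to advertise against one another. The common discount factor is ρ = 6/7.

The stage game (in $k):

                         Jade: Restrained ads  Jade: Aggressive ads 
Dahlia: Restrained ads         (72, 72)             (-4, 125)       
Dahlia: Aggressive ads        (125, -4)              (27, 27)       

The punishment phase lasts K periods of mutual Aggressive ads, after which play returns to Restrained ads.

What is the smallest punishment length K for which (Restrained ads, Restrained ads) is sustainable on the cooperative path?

No profitable deviation requires (72−27)(ρ+…+ρ^K) ≥ 125−72, i.e. ρ+…+ρ^K ≥ 53/45 ≈ 1.1778.
With ρ = 6/7, the partial sums are K=1: 0.8571, K=2: 1.5918.
K = 2 is the first length at which the sum reaches 1.1778.

2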